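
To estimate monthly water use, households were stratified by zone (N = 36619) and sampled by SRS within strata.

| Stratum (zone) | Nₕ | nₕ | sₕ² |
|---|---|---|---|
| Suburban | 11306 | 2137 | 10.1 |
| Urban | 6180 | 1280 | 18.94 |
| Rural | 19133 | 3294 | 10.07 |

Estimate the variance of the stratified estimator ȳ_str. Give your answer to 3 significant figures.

0.00139

Var(ȳ_str) = Σₕ Wₕ²(1 − fₕ)sₕ²/nₕ with Wₕ = Nₕ/N, N = 36619.
Suburban: Wₕ = 0.30874683; term = 0.30874683²·(1 − 0.18901468)·10.1/2137 = 3.6537165 × 10^-4.
Urban: Wₕ = 0.16876485; term = 0.16876485²·(1 − 0.20711974)·18.94/1280 = 3.341501 × 10^-4.
Rural: Wₕ = 0.52248833; term = 0.52248833²·(1 − 0.17216328)·10.07/3294 = 6.9088179 × 10^-4.
Sum = 0.0013904035.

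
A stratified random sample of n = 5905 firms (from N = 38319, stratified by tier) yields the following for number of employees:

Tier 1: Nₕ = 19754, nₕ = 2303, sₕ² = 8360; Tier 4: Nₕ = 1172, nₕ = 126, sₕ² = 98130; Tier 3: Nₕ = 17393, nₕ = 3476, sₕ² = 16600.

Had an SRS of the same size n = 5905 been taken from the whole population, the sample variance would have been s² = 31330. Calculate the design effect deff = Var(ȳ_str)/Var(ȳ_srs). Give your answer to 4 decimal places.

Var(ȳ_str) = Σ Wₕ²(1−fₕ)sₕ²/nₕ with Wₕ = Nₕ/38319:
  Tier 1: (19754/38319)²·(1−2303/19754)·8360/2303 = 0.85223501
  Tier 4: (1172/38319)²·(1−126/1172)·98130/126 = 0.65022283
  Tier 3: (17393/38319)²·(1−3476/17393)·16600/3476 = 0.78726349
  → Var(ȳ_str) = 2.2897213.
Var(ȳ_srs) = (1 − 5905/38319)·31330/5905 = 4.4880631.
deff = 2.2897213 / 4.4880631 = 0.5102.

0.5102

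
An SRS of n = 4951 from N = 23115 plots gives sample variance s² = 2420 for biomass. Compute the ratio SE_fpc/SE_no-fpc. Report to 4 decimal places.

0.8865

f = n/N = 4951/23115 = 0.21418992.
SE_no-fpc = √(s²/n) = 0.69913528; SE_fpc = √((1−f)s²/n) = 0.61975497.
Ratio = √(1−f) = 0.88645929.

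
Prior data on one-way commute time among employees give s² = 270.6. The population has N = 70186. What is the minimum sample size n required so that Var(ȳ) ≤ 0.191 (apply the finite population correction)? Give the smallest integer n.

Without fpc, n₀ = s²/D = 270.6/0.191 = 1416.7539.
With fpc, (1 − n/N)·s²/n ≤ D requires n ≥ n₀/(1 + n₀/N) = 1416.7539/(1 + 1416.7539/70186) = 1388.7216.
Rounding up, n = 1389.

1389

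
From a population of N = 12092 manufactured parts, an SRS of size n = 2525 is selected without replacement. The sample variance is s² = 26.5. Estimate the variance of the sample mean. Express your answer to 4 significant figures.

Under SRS without replacement, Var(ȳ) = (1 − f)·s²/n with f = n/N = 2525/12092 = 0.20881575.
Var(ȳ) = (1 − 0.20881575)·26.5/2525 = 0.79118425·0.01049505 = 0.0083035179.

0.008304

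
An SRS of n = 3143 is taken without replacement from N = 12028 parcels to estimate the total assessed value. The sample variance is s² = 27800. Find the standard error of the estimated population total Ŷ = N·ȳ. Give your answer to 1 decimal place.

Var(Ŷ) = N²·Var(ȳ) = N²·(1 − n/N)·s²/n.
f = 3143/12028 = 0.26130695; Var(ȳ) = 0.73869305·27800/3143 = 6.5337788.
Var(Ŷ) = 12028² · 6.5337788 = 9.4525997 × 10^8.
SE(Ŷ) = √(9.4525997 × 10^8) = 30745.1.

30745.1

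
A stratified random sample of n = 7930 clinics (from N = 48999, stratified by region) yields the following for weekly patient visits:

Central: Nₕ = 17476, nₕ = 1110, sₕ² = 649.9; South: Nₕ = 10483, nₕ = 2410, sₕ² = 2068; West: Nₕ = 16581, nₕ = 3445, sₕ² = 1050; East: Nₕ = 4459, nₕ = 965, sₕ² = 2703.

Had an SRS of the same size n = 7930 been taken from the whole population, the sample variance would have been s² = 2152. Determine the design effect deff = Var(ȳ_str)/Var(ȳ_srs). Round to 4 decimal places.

Var(ȳ_str) = Σ Wₕ²(1−fₕ)sₕ²/nₕ with Wₕ = Nₕ/48999:
  Central: (17476/48999)²·(1−1110/17476)·649.9/1110 = 0.069748313
  South: (10483/48999)²·(1−2410/10483)·2068/2410 = 0.030246811
  West: (16581/48999)²·(1−3445/16581)·1050/3445 = 0.027650278
  East: (4459/48999)²·(1−965/4459)·2703/965 = 0.018176266
  → Var(ȳ_str) = 0.14582167.
Var(ȳ_srs) = (1 − 7930/48999)·2152/7930 = 0.22745526.
deff = 0.14582167 / 0.22745526 = 0.6411.

0.6411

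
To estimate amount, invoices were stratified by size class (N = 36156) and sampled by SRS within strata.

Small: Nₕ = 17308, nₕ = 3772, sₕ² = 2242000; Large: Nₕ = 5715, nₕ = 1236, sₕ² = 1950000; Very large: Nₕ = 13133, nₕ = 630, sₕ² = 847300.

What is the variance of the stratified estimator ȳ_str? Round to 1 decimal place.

Var(ȳ_str) = Σₕ Wₕ²(1 − fₕ)sₕ²/nₕ with Wₕ = Nₕ/N, N = 36156.
Small: Wₕ = 0.47870340; term = 0.47870340²·(1 − 0.21793390)·2242000/3772 = 106.52227.
Large: Wₕ = 0.15806505; term = 0.15806505²·(1 − 0.21627297)·1950000/1236 = 30.892473.
Very large: Wₕ = 0.36323155; term = 0.36323155²·(1 − 0.04797076)·847300/630 = 168.93284.
Sum = 306.34758.

306.3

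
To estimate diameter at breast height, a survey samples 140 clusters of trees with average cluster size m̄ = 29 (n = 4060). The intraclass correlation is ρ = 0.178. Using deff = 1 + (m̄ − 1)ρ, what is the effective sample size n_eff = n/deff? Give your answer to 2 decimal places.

678.48

deff = 1 + (29 − 1)·0.178 = 1 + 4.984 = 5.984.
n_eff = 4060 / 5.984 = 678.48.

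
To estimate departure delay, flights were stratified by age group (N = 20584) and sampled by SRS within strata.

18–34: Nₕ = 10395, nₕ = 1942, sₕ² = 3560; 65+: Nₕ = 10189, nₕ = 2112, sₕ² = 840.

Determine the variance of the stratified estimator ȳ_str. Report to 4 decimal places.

Var(ȳ_str) = Σₕ Wₕ²(1 − fₕ)sₕ²/nₕ with Wₕ = Nₕ/N, N = 20584.
18–34: Wₕ = 0.50500389; term = 0.50500389²·(1 − 0.18682059)·3560/1942 = 0.3801689.
65+: Wₕ = 0.49499611; term = 0.49499611²·(1 − 0.20728236)·840/2112 = 0.077251598.
Sum = 0.4574205.

0.4574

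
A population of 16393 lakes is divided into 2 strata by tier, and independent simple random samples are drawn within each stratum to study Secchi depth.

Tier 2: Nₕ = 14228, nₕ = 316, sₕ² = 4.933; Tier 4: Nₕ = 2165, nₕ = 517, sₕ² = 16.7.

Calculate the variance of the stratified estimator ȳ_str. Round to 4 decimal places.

0.0119

Var(ȳ_str) = Σₕ Wₕ²(1 − fₕ)sₕ²/nₕ with Wₕ = Nₕ/N, N = 16393.
Tier 2: Wₕ = 0.86793143; term = 0.86793143²·(1 − 0.02220973)·4.933/316 = 0.011498484.
Tier 4: Wₕ = 0.13206857; term = 0.13206857²·(1 − 0.23879908)·16.7/517 = 4.2886851 × 10^-4.
Sum = 0.011927353.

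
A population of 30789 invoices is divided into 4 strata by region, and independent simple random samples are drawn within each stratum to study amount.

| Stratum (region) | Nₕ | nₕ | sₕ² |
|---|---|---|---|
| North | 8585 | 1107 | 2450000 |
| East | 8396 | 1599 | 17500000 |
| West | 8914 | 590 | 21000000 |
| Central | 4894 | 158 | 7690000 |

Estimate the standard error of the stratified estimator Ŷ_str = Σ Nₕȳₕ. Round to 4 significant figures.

2.130 × 10^6

Var(Ŷ_str) = Σₕ Nₕ²(1 − fₕ)sₕ²/nₕ.
North: 8585²·(1 − 1107/8585)·2450000/1107 = 1.4208369 × 10^11.
East: 8396²·(1 − 1599/8396)·17500000/1599 = 6.2456736 × 10^11.
West: 8914²·(1 − 590/8914)·21000000/590 = 2.6410218 × 10^12.
Central: 4894²·(1 − 158/4894)·7690000/158 = 1.128093 × 10^12.
Sum = 4.5357659 × 10^12.
SE = √(4.5357659 × 10^12) = 2.130 × 10^6.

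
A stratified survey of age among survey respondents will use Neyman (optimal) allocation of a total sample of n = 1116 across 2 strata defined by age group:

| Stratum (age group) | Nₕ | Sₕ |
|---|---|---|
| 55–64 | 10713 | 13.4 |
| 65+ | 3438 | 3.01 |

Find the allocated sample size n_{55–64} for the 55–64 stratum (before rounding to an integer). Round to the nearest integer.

1041

Neyman allocation: nₕ = n·NₕSₕ / Σⱼ NⱼSⱼ.
Σ NⱼSⱼ = 10713·13.4 + 3438·3.01 = 153902.58.
n_{55–64} = 1116·10713·13.4 / 153902.58 = 1041.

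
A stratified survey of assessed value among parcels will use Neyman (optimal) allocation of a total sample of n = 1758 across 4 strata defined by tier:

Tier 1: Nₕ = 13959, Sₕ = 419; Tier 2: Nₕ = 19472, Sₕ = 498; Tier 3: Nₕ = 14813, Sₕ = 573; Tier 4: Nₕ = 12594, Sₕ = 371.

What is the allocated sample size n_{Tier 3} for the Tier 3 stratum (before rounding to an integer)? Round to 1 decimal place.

Neyman allocation: nₕ = n·NₕSₕ / Σⱼ NⱼSⱼ.
Σ NⱼSⱼ = 13959·419 + 19472·498 + 14813·573 + 12594·371 = 2.87061 × 10^7.
n_{Tier 3} = 1758·14813·573 / (2.87061 × 10^7) = 519.8.

519.8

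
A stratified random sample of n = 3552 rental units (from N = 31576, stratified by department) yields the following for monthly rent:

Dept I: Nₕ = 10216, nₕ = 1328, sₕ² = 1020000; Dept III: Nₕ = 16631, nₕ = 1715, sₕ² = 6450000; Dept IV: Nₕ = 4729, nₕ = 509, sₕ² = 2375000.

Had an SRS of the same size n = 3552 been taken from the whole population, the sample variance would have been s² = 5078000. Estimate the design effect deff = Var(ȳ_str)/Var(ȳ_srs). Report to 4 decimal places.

0.8662

Var(ȳ_str) = Σ Wₕ²(1−fₕ)sₕ²/nₕ with Wₕ = Nₕ/31576:
  Dept I: (10216/31576)²·(1−1328/10216)·1020000/1328 = 69.947597
  Dept III: (16631/31576)²·(1−1715/16631)·6450000/1715 = 935.73334
  Dept IV: (4729/31576)²·(1−509/4729)·2375000/509 = 93.392794
  → Var(ȳ_str) = 1099.0737.
Var(ȳ_srs) = (1 − 3552/31576)·5078000/3552 = 1268.7988.
deff = 1099.0737 / 1268.7988 = 0.8662.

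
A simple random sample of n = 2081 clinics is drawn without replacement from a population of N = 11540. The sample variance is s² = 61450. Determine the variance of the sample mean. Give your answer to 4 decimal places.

Under SRS without replacement, Var(ȳ) = (1 − f)·s²/n with f = n/N = 2081/11540 = 0.18032929.
Var(ȳ) = (1 − 0.18032929)·61450/2081 = 0.81967071·29.529073 = 24.204116.

24.2041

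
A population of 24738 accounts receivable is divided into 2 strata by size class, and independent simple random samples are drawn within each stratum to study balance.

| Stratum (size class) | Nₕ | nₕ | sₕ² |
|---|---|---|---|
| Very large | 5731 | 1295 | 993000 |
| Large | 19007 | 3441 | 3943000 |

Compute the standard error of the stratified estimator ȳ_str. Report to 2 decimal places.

24.20

Var(ȳ_str) = Σₕ Wₕ²(1 − fₕ)sₕ²/nₕ with Wₕ = Nₕ/N, N = 24738.
Very large: Wₕ = 0.23166788; term = 0.23166788²·(1 − 0.22596406)·993000/1295 = 31.854607.
Large: Wₕ = 0.76833212; term = 0.76833212²·(1 − 0.18103856)·3943000/3441 = 553.99205.
Sum = 585.84666.
SE = √(585.84666) = 24.20.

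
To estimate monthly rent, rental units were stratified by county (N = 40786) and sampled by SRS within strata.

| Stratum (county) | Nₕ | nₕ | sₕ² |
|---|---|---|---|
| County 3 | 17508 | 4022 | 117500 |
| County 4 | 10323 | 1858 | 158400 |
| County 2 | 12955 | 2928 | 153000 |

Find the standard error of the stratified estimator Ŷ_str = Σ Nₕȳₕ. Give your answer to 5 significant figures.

Var(Ŷ_str) = Σₕ Nₕ²(1 − fₕ)sₕ²/nₕ.
County 3: 17508²·(1 − 4022/17508)·117500/4022 = 6.8978778 × 10^9.
County 4: 10323²·(1 − 1858/10323)·158400/1858 = 7.4497613 × 10^9.
County 2: 12955²·(1 − 2928/12955)·153000/2928 = 6.7877961 × 10^9.
Sum = 2.1135435 × 10^10.
SE = √(2.1135435 × 10^10) = 145380.

145380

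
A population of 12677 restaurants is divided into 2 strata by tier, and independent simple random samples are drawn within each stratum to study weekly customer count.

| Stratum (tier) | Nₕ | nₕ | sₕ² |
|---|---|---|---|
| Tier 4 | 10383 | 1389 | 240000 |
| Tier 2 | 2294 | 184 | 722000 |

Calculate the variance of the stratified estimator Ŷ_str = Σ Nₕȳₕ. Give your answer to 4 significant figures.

3.513 × 10^10

Var(Ŷ_str) = Σₕ Nₕ²(1 − fₕ)sₕ²/nₕ.
Tier 4: 10383²·(1 − 1389/10383)·240000/1389 = 1.6135586 × 10^10.
Tier 2: 2294²·(1 − 184/2294)·722000/184 = 1.8993073 × 10^10.
Sum = 3.5128659 × 10^10.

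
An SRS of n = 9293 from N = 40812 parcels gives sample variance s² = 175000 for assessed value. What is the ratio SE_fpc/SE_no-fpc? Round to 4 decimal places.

f = n/N = 9293/40812 = 0.22770264.
SE_no-fpc = √(s²/n) = 4.3395136; SE_fpc = √((1−f)s²/n) = 3.8135841.
Ratio = √(1−f) = 0.87880451.

0.8788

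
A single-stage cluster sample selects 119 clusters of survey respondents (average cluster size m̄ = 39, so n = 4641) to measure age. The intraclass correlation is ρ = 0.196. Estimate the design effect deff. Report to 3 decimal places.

deff = 1 + (39 − 1)·0.196 = 1 + 7.448 = 8.448.

8.448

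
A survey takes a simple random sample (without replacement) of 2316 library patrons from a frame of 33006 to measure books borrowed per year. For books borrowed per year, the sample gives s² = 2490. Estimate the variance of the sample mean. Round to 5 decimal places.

0.99969

Under SRS without replacement, Var(ȳ) = (1 − f)·s²/n with f = n/N = 2316/33006 = 0.07016906.
Var(ȳ) = (1 − 0.07016906)·2490/2316 = 0.92983094·1.0751295 = 0.9996887.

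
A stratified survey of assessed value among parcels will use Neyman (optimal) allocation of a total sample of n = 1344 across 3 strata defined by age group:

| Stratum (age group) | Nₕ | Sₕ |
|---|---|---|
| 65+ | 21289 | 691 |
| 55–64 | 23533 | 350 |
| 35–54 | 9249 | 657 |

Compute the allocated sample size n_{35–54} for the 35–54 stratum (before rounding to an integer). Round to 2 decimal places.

281.39

Neyman allocation: nₕ = n·NₕSₕ / Σⱼ NⱼSⱼ.
Σ NⱼSⱼ = 21289·691 + 23533·350 + 9249·657 = 2.9023842 × 10^7.
n_{35–54} = 1344·9249·657 / (2.9023842 × 10^7) = 281.39.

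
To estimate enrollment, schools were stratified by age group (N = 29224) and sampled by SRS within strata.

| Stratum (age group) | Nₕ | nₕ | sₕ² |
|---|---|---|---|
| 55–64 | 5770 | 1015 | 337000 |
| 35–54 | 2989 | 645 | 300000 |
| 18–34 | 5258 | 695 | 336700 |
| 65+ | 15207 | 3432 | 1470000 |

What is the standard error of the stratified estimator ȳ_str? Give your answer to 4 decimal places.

Var(ȳ_str) = Σₕ Wₕ²(1 − fₕ)sₕ²/nₕ with Wₕ = Nₕ/N, N = 29224.
55–64: Wₕ = 0.19744046; term = 0.19744046²·(1 − 0.17590988)·337000/1015 = 10.666228.
35–54: Wₕ = 0.10227895; term = 0.10227895²·(1 − 0.21579123)·300000/645 = 3.8156255.
18–34: Wₕ = 0.17992061; term = 0.17992061²·(1 − 0.13217954)·336700/695 = 13.609747.
65+: Wₕ = 0.52035998; term = 0.52035998²·(1 − 0.22568554)·1470000/3432 = 89.8039.
Sum = 117.8955.
SE = √(117.8955) = 10.8580.

10.8580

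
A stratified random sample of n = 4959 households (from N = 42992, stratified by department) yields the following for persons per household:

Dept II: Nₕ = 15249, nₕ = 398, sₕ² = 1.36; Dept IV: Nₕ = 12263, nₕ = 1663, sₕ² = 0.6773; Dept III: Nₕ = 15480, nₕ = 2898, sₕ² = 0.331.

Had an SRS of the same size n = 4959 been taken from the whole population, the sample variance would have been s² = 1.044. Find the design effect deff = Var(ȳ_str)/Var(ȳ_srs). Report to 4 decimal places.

Var(ȳ_str) = Σ Wₕ²(1−fₕ)sₕ²/nₕ with Wₕ = Nₕ/42992:
  Dept II: (15249/42992)²·(1−398/15249)·1.36/398 = 4.1867555 × 10^-4
  Dept IV: (12263/42992)²·(1−1663/12263)·0.6773/1663 = 2.8642843 × 10^-5
  Dept III: (15480/42992)²·(1−2898/15480)·0.331/2898 = 1.20358 × 10^-5
  → Var(ȳ_str) = 4.5935419 × 10^-4.
Var(ȳ_srs) = (1 − 4959/42992)·1.044/4959 = 1.8624273 × 10^-4.
deff = (4.5935419 × 10^-4) / (1.8624273 × 10^-4) = 2.4664.

2.4664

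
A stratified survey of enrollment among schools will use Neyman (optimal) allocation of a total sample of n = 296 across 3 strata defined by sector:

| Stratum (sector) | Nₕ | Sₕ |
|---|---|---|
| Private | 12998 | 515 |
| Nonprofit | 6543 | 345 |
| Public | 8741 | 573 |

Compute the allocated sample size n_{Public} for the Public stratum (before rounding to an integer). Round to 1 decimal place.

106.2

Neyman allocation: nₕ = n·NₕSₕ / Σⱼ NⱼSⱼ.
Σ NⱼSⱼ = 12998·515 + 6543·345 + 8741·573 = 1.3959898 × 10^7.
n_{Public} = 296·8741·573 / (1.3959898 × 10^7) = 106.2.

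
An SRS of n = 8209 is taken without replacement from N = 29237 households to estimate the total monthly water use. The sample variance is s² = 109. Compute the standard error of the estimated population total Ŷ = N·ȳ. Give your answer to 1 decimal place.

Var(Ŷ) = N²·Var(ȳ) = N²·(1 − n/N)·s²/n.
f = 8209/29237 = 0.28077436; Var(ȳ) = 0.71922564·109/8209 = 0.0095499567.
Var(Ŷ) = 29237² · 0.0095499567 = 8.1633237 × 10^6.
SE(Ŷ) = √(8.1633237 × 10^6) = 2857.2.

2857.2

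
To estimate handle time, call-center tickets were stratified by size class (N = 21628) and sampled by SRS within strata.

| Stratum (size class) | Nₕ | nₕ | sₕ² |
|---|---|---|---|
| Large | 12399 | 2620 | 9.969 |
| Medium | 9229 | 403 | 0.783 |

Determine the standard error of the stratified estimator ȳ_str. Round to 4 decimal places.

0.0364

Var(ȳ_str) = Σₕ Wₕ²(1 − fₕ)sₕ²/nₕ with Wₕ = Nₕ/N, N = 21628.
Large: Wₕ = 0.57328463; term = 0.57328463²·(1 − 0.21130736)·9.969/2620 = 9.8627651 × 10^-4.
Medium: Wₕ = 0.42671537; term = 0.42671537²·(1 − 0.04366670)·0.783/403 = 3.383316 × 10^-4.
Sum = 0.0013246081.
SE = √(0.0013246081) = 0.0364.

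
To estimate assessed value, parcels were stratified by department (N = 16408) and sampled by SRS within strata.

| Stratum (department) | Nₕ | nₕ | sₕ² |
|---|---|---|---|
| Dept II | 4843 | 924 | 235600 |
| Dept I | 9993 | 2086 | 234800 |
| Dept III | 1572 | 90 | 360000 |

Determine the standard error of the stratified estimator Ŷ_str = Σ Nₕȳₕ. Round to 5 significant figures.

Var(Ŷ_str) = Σₕ Nₕ²(1 − fₕ)sₕ²/nₕ.
Dept II: 4843²·(1 − 924/4843)·235600/924 = 4.839417 × 10^9.
Dept I: 9993²·(1 − 2086/9993)·234800/2086 = 8.8938831 × 10^9.
Dept III: 1572²·(1 − 90/1572)·360000/90 = 9.318816 × 10^9.
Sum = 2.3052116 × 10^10.
SE = √(2.3052116 × 10^10) = 151830.

151830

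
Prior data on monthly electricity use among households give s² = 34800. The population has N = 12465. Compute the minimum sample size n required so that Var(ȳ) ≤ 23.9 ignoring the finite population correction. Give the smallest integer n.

1457

Without fpc, n₀ = s²/D = 34800/23.9 = 1456.0669.
Rounding up, n = 1457.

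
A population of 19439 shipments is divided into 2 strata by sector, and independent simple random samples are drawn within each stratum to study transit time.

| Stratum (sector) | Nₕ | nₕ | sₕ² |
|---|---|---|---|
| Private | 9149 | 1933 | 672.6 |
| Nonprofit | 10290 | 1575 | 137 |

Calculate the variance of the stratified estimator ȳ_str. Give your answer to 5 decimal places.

Var(ȳ_str) = Σₕ Wₕ²(1 − fₕ)sₕ²/nₕ with Wₕ = Nₕ/N, N = 19439.
Private: Wₕ = 0.47065178; term = 0.47065178²·(1 − 0.21127992)·672.6/1933 = 0.060792125.
Nonprofit: Wₕ = 0.52934822; term = 0.52934822²·(1 − 0.15306122)·137/1575 = 0.020643101.
Sum = 0.081435226.

0.08144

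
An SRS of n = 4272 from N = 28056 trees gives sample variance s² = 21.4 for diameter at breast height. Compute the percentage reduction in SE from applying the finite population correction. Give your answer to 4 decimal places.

7.9276

f = n/N = 4272/28056 = 0.15226689.
SE_no-fpc = √(s²/n) = 0.070776856; SE_fpc = √((1−f)s²/n) = 0.065165966.
Ratio = √(1−f) = 0.92072423. Reduction = 100·(1 − 0.92072423) = 7.9276%.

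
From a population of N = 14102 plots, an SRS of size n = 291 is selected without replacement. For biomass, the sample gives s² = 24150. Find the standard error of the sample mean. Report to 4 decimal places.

Under SRS without replacement, Var(ȳ) = (1 − f)·s²/n with f = n/N = 291/14102 = 0.02063537.
Var(ȳ) = (1 − 0.02063537)·24150/291 = 0.97936463·82.989691 = 81.277168.
SE(ȳ) = √(81.277168) = 9.0154.

9.0154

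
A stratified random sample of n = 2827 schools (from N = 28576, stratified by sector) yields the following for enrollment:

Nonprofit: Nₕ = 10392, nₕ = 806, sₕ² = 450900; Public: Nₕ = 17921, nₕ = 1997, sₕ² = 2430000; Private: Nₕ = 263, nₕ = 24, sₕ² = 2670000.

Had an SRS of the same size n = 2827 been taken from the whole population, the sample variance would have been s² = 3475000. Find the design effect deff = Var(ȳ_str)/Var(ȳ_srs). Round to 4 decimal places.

Var(ȳ_str) = Σ Wₕ²(1−fₕ)sₕ²/nₕ with Wₕ = Nₕ/28576:
  Nonprofit: (10392/28576)²·(1−806/10392)·450900/806 = 68.246264
  Public: (17921/28576)²·(1−1997/17921)·2430000/1997 = 425.24552
  Private: (263/28576)²·(1−24/263)·2670000/24 = 8.56349
  → Var(ȳ_str) = 502.05527.
Var(ȳ_srs) = (1 − 2827/28576)·3475000/2827 = 1107.6127.
deff = 502.05527 / 1107.6127 = 0.4533.

0.4533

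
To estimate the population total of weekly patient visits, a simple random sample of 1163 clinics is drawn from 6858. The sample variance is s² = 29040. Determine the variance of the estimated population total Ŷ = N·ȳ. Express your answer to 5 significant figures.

Var(Ŷ) = N²·Var(ȳ) = N²·(1 − n/N)·s²/n.
f = 1163/6858 = 0.16958297; Var(ȳ) = 0.83041703·29040/1163 = 20.735435.
Var(Ŷ) = 6858² · 20.735435 = 9.7523238 × 10^8.

9.7523 × 10^8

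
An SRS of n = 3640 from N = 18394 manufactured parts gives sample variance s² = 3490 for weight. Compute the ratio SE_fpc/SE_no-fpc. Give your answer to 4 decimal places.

f = n/N = 3640/18394 = 0.19789062.
SE_no-fpc = √(s²/n) = 0.97917884; SE_fpc = √((1−f)s²/n) = 0.87695805.
Ratio = √(1−f) = 0.89560560.

0.8956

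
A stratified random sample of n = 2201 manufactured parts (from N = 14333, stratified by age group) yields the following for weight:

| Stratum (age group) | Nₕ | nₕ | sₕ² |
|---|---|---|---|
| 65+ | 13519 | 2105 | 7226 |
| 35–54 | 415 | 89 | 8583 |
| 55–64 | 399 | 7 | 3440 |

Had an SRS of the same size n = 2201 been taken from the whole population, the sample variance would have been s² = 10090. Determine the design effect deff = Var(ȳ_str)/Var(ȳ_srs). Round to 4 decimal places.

Var(ȳ_str) = Σ Wₕ²(1−fₕ)sₕ²/nₕ with Wₕ = Nₕ/14333:
  65+: (13519/14333)²·(1−2105/13519)·7226/2105 = 2.5784226
  35–54: (415/14333)²·(1−89/415)·8583/89 = 0.063509779
  55–64: (399/14333)²·(1−7/399)·3440/7 = 0.3741495
  → Var(ȳ_str) = 3.0160819.
Var(ȳ_srs) = (1 − 2201/14333)·10090/2201 = 3.88031.
deff = 3.0160819 / 3.88031 = 0.7773.

0.7773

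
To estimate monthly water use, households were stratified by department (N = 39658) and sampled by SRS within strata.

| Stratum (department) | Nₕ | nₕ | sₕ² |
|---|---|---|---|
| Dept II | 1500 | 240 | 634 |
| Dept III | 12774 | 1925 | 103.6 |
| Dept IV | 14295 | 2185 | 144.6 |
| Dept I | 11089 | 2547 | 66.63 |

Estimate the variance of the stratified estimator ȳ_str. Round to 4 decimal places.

Var(ȳ_str) = Σₕ Wₕ²(1 − fₕ)sₕ²/nₕ with Wₕ = Nₕ/N, N = 39658.
Dept II: Wₕ = 0.03782339; term = 0.03782339²·(1 − 0.16000000)·634/240 = 0.003174521.
Dept III: Wₕ = 0.32210399; term = 0.32210399²·(1 − 0.15069673)·103.6/1925 = 0.0047422454.
Dept IV: Wₕ = 0.36045691; term = 0.36045691²·(1 − 0.15285065)·144.6/2185 = 0.0072842281.
Dept I: Wₕ = 0.27961571; term = 0.27961571²·(1 − 0.22968708)·66.63/2547 = 0.0015755464.
Sum = 0.016776541.

0.0168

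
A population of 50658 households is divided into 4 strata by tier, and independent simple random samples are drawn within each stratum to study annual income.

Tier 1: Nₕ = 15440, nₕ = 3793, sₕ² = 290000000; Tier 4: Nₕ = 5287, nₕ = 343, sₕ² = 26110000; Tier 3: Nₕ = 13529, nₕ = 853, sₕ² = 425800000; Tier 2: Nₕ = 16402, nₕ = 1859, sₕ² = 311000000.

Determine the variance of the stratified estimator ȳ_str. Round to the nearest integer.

Var(ȳ_str) = Σₕ Wₕ²(1 − fₕ)sₕ²/nₕ with Wₕ = Nₕ/N, N = 50658.
Tier 1: Wₕ = 0.30478898; term = 0.30478898²·(1 − 0.24566062)·290000000/3793 = 5357.7254.
Tier 4: Wₕ = 0.10436654; term = 0.10436654²·(1 − 0.06487611)·26110000/343 = 775.36188.
Tier 3: Wₕ = 0.26706542; term = 0.26706542²·(1 − 0.06304974)·425800000/853 = 33358.651.
Tier 2: Wₕ = 0.32377907; term = 0.32377907²·(1 − 0.11333984)·311000000/1859 = 15550.191.
Sum = 55041.929.

55042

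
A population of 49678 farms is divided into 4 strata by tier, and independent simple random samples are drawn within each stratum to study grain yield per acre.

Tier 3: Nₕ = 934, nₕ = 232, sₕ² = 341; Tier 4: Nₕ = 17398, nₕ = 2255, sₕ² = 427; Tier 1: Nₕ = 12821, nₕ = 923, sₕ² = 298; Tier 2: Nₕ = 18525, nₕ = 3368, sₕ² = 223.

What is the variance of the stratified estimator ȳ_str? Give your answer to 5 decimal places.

0.04809

Var(ȳ_str) = Σₕ Wₕ²(1 − fₕ)sₕ²/nₕ with Wₕ = Nₕ/N, N = 49678.
Tier 3: Wₕ = 0.01880108; term = 0.01880108²·(1 − 0.24839400)·341/232 = 3.9050102 × 10^-4.
Tier 4: Wₕ = 0.35021539; term = 0.35021539²·(1 − 0.12961260)·427/2255 = 0.020214564.
Tier 1: Wₕ = 0.25808205; term = 0.25808205²·(1 − 0.07199126)·298/923 = 0.019956401.
Tier 2: Wₕ = 0.37290149; term = 0.37290149²·(1 − 0.18180837)·223/3368 = 0.00753314.
Sum = 0.048094606.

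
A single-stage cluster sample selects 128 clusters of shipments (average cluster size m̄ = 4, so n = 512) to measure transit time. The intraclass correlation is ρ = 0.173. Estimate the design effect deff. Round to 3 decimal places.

1.519

deff = 1 + (4 − 1)·0.173 = 1 + 0.519 = 1.519.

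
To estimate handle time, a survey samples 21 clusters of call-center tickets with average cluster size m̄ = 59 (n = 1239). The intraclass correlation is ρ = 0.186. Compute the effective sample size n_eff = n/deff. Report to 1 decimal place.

105.1

deff = 1 + (59 − 1)·0.186 = 1 + 10.788 = 11.788.
n_eff = 1239 / 11.788 = 105.1.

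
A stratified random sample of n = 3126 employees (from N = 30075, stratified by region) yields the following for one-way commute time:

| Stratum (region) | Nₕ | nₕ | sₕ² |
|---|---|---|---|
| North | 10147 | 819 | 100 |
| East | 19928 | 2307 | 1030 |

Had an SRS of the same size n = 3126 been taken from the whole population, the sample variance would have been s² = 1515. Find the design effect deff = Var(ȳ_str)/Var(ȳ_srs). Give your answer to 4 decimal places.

Var(ȳ_str) = Σ Wₕ²(1−fₕ)sₕ²/nₕ with Wₕ = Nₕ/30075:
  North: (10147/30075)²·(1−819/10147)·100/819 = 0.012777063
  East: (19928/30075)²·(1−2307/19928)·1030/2307 = 0.17332956
  → Var(ȳ_str) = 0.18610662.
Var(ȳ_srs) = (1 − 3126/30075)·1515/3126 = 0.43427085.
deff = 0.18610662 / 0.43427085 = 0.4285.

0.4285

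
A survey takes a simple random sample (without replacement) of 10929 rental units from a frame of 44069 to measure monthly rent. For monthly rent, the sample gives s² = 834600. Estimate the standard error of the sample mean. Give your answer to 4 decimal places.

Under SRS without replacement, Var(ȳ) = (1 − f)·s²/n with f = n/N = 10929/44069 = 0.24799746.
Var(ȳ) = (1 − 0.24799746)·834600/10929 = 0.75200254·76.365633 = 57.42715.
SE(ȳ) = √(57.42715) = 7.5781.

7.5781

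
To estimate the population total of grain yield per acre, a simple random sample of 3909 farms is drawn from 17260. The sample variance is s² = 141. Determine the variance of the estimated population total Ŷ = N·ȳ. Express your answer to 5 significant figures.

8.3120 × 10^6

Var(Ŷ) = N²·Var(ȳ) = N²·(1 − n/N)·s²/n.
f = 3909/17260 = 0.22647740; Var(ȳ) = 0.77352260·141/3909 = 0.027901429.
Var(Ŷ) = 17260² · 0.027901429 = 8.3120477 × 10^6.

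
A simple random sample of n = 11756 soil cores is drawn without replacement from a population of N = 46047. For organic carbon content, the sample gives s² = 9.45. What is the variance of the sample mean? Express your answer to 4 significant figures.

5.986 × 10^-4

Under SRS without replacement, Var(ȳ) = (1 − f)·s²/n with f = n/N = 11756/46047 = 0.25530436.
Var(ȳ) = (1 − 0.25530436)·9.45/11756 = 0.74469564·8.0384485 × 10^-4 = 5.9861975 × 10^-4.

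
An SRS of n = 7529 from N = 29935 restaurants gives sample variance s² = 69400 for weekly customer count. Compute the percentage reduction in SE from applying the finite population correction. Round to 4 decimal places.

f = n/N = 7529/29935 = 0.25151161.
SE_no-fpc = √(s²/n) = 3.0360651; SE_fpc = √((1−f)s²/n) = 2.6266586.
Ratio = √(1−f) = 0.86515224. Reduction = 100·(1 − 0.86515224) = 13.4848%.

13.4848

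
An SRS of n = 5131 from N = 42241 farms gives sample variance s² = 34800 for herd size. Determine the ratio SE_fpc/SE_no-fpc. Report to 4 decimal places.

f = n/N = 5131/42241 = 0.12146966.
SE_no-fpc = √(s²/n) = 2.6042856; SE_fpc = √((1−f)s²/n) = 2.4409956.
Ratio = √(1−f) = 0.93729949.

0.9373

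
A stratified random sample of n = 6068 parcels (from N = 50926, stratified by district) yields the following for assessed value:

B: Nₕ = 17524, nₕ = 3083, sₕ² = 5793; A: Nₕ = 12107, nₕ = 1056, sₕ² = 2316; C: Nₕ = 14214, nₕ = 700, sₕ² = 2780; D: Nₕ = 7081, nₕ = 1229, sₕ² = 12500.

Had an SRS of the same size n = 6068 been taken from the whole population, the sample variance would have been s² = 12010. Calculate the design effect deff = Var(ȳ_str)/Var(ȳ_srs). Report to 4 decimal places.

0.4320

Var(ȳ_str) = Σ Wₕ²(1−fₕ)sₕ²/nₕ with Wₕ = Nₕ/50926:
  B: (17524/50926)²·(1−3083/17524)·5793/3083 = 0.1833502
  A: (12107/50926)²·(1−1056/12107)·2316/1056 = 0.11314455
  C: (14214/50926)²·(1−700/14214)·2780/700 = 0.29414932
  D: (7081/50926)²·(1−1229/7081)·12500/1229 = 0.16250918
  → Var(ȳ_str) = 0.75315325.
Var(ȳ_srs) = (1 − 6068/50926)·12010/6068 = 1.7434029.
deff = 0.75315325 / 1.7434029 = 0.4320.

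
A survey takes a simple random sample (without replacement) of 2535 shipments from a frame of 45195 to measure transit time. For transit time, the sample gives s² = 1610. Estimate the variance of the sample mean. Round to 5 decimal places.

0.59949

Under SRS without replacement, Var(ȳ) = (1 − f)·s²/n with f = n/N = 2535/45195 = 0.05609028.
Var(ȳ) = (1 − 0.05609028)·1610/2535 = 0.94390972·0.63510848 = 0.59948507.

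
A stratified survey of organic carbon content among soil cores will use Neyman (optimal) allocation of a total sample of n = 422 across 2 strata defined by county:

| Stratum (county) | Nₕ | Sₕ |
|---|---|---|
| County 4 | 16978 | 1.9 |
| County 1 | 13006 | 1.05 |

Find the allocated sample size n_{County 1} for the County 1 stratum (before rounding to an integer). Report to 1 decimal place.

Neyman allocation: nₕ = n·NₕSₕ / Σⱼ NⱼSⱼ.
Σ NⱼSⱼ = 16978·1.9 + 13006·1.05 = 45914.5.
n_{County 1} = 422·13006·1.05 / 45914.5 = 125.5.

125.5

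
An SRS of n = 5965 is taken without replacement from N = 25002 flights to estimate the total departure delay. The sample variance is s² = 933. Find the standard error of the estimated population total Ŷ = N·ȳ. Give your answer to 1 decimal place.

8628.2

Var(Ŷ) = N²·Var(ȳ) = N²·(1 − n/N)·s²/n.
f = 5965/25002 = 0.23858091; Var(ȳ) = 0.76141909·933/5965 = 0.11909539.
Var(Ŷ) = 25002² · 0.11909539 = 7.4446529 × 10^7.
SE(Ŷ) = √(7.4446529 × 10^7) = 8628.2.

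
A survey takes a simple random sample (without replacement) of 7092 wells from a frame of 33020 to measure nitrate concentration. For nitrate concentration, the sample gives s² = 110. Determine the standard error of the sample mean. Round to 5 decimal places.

Under SRS without replacement, Var(ȳ) = (1 − f)·s²/n with f = n/N = 7092/33020 = 0.21477892.
Var(ȳ) = (1 − 0.21477892)·110/7092 = 0.78522108·0.015510434 = 0.01217912.
SE(ȳ) = √(0.01217912) = 0.11036.

0.11036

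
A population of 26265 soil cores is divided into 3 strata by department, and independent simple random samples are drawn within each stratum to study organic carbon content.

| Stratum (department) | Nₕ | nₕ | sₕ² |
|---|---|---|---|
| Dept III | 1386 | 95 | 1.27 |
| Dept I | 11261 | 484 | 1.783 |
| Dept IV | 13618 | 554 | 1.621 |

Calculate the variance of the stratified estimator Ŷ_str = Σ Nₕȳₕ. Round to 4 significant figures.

991500

Var(Ŷ_str) = Σₕ Nₕ²(1 − fₕ)sₕ²/nₕ.
Dept III: 1386²·(1 − 95/1386)·1.27/95 = 23920.463.
Dept I: 11261²·(1 − 484/11261)·1.783/484 = 447075.45.
Dept IV: 13618²·(1 − 554/13618)·1.621/554 = 520550.36.
Sum = 991546.27.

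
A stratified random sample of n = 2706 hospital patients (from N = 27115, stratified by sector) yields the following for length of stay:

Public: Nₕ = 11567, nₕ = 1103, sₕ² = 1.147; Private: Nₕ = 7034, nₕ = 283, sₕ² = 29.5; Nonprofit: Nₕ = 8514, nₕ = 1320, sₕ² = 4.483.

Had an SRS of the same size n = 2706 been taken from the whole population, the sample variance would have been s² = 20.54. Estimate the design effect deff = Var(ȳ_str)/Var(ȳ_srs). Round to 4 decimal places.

1.0518

Var(ȳ_str) = Σ Wₕ²(1−fₕ)sₕ²/nₕ with Wₕ = Nₕ/27115:
  Public: (11567/27115)²·(1−1103/11567)·1.147/1103 = 1.7119345 × 10^-4
  Private: (7034/27115)²·(1−283/7034)·29.5/283 = 0.0067326624
  Nonprofit: (8514/27115)²·(1−1320/8514)·4.483/1320 = 2.8293044 × 10^-4
  → Var(ȳ_str) = 0.0071867863.
Var(ȳ_srs) = (1 − 2706/27115)·20.54/2706 = 0.0068330253.
deff = 0.0071867863 / 0.0068330253 = 1.0518.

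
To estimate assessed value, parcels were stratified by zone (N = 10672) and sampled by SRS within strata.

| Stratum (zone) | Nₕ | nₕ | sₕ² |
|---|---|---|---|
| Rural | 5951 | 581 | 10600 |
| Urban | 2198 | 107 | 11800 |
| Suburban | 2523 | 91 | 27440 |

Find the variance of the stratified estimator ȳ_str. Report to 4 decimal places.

Var(ȳ_str) = Σₕ Wₕ²(1 − fₕ)sₕ²/nₕ with Wₕ = Nₕ/N, N = 10672.
Rural: Wₕ = 0.55762744; term = 0.55762744²·(1 − 0.09763065)·10600/581 = 5.1192028.
Urban: Wₕ = 0.20595952; term = 0.20595952²·(1 − 0.04868062)·11800/107 = 4.4502901.
Suburban: Wₕ = 0.23641304; term = 0.23641304²·(1 − 0.03606817)·27440/91 = 16.245456.
Sum = 25.814949.

25.8149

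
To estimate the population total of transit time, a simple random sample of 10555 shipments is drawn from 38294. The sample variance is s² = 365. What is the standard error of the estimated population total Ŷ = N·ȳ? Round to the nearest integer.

6061

Var(Ŷ) = N²·Var(ȳ) = N²·(1 − n/N)·s²/n.
f = 10555/38294 = 0.27563065; Var(ȳ) = 0.72436935·365/10555 = 0.025049248.
Var(Ŷ) = 38294² · 0.025049248 = 3.673298 × 10^7.
SE(Ŷ) = √(3.673298 × 10^7) = 6061.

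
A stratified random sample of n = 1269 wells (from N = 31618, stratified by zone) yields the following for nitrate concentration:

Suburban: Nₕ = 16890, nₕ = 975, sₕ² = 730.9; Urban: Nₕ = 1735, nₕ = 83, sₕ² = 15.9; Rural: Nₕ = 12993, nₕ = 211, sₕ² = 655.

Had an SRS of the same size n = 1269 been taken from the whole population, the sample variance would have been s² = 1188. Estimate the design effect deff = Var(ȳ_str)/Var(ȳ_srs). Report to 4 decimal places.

Var(ȳ_str) = Σ Wₕ²(1−fₕ)sₕ²/nₕ with Wₕ = Nₕ/31618:
  Suburban: (16890/31618)²·(1−975/16890)·730.9/975 = 0.20156766
  Urban: (1735/31618)²·(1−83/1735)·15.9/83 = 5.4923697 × 10^-4
  Rural: (12993/31618)²·(1−211/12993)·655/211 = 0.51570139
  → Var(ȳ_str) = 0.71781829.
Var(ȳ_srs) = (1 − 1269/31618)·1188/1269 = 0.89859668.
deff = 0.71781829 / 0.89859668 = 0.7988.

0.7988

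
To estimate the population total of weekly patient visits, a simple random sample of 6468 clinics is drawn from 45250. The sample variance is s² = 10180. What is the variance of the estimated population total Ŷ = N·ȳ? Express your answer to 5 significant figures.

Var(Ŷ) = N²·Var(ȳ) = N²·(1 − n/N)·s²/n.
f = 6468/45250 = 0.14293923; Var(ȳ) = 0.85706077·10180/6468 = 1.3489299.
Var(Ŷ) = 45250² · 1.3489299 = 2.7620183 × 10^9.

2.7620 × 10^9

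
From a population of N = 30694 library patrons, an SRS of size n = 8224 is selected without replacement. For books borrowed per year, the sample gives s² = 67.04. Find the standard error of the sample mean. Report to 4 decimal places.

Under SRS without replacement, Var(ȳ) = (1 − f)·s²/n with f = n/N = 8224/30694 = 0.26793510.
Var(ȳ) = (1 − 0.26793510)·67.04/8224 = 0.73206490·0.008151751 = 0.0059676107.
SE(ȳ) = √(0.0059676107) = 0.0773.

0.0773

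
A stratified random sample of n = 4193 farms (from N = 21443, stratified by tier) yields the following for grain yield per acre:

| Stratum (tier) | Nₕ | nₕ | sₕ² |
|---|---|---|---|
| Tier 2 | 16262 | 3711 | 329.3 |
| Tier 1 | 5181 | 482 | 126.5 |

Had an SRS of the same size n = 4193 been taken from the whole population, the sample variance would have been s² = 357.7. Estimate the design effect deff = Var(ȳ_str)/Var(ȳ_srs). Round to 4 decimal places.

Var(ȳ_str) = Σ Wₕ²(1−fₕ)sₕ²/nₕ with Wₕ = Nₕ/21443:
  Tier 2: (16262/21443)²·(1−3711/16262)·329.3/3711 = 0.039389636
  Tier 1: (5181/21443)²·(1−482/5181)·126.5/482 = 0.013896052
  → Var(ȳ_str) = 0.053285688.
Var(ȳ_srs) = (1 − 4193/21443)·357.7/4193 = 0.068627414.
deff = 0.053285688 / 0.068627414 = 0.7764.

0.7764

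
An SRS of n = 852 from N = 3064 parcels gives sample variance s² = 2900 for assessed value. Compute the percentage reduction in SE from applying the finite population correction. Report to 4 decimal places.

15.0334

f = n/N = 852/3064 = 0.27806789.
SE_no-fpc = √(s²/n) = 1.8449271; SE_fpc = √((1−f)s²/n) = 1.5675716.
Ratio = √(1−f) = 0.84966588. Reduction = 100·(1 − 0.84966588) = 15.0334%.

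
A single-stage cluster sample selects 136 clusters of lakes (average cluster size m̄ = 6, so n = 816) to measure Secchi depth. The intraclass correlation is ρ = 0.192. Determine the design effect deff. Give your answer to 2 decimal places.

deff = 1 + (6 − 1)·0.192 = 1 + 0.96 = 1.96.

1.96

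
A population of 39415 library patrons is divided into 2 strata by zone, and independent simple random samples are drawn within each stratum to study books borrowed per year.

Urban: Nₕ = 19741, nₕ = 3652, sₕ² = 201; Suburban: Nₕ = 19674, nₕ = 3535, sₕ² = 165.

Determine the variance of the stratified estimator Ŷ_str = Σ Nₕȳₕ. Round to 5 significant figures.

Var(Ŷ_str) = Σₕ Nₕ²(1 − fₕ)sₕ²/nₕ.
Urban: 19741²·(1 − 3652/19741)·201/3652 = 1.7480888 × 10^7.
Suburban: 19674²·(1 − 3535/19674)·165/3535 = 1.4820533 × 10^7.
Sum = 3.2301421 × 10^7.

3.2301 × 10^7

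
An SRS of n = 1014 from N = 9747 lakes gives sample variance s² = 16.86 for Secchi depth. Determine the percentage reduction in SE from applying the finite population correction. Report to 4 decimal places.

5.3444

f = n/N = 1014/9747 = 0.10403201.
SE_no-fpc = √(s²/n) = 0.12894657; SE_fpc = √((1−f)s²/n) = 0.12205513.
Ratio = √(1−f) = 0.94655586. Reduction = 100·(1 − 0.94655586) = 5.3444%.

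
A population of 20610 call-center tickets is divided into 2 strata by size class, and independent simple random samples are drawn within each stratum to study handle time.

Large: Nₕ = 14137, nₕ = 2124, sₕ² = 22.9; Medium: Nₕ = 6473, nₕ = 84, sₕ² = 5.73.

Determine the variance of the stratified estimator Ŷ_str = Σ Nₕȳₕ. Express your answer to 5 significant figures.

4.6521 × 10^6

Var(Ŷ_str) = Σₕ Nₕ²(1 − fₕ)sₕ²/nₕ.
Large: 14137²·(1 − 2124/14137)·22.9/2124 = 1.8310057 × 10^6.
Medium: 6473²·(1 − 84/6473)·5.73/84 = 2.8210698 × 10^6.
Sum = 4.6520755 × 10^6.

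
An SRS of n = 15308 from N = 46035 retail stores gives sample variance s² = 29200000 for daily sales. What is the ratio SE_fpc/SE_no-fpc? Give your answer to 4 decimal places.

0.8170

f = n/N = 15308/46035 = 0.33252960.
SE_no-fpc = √(s²/n) = 43.674928; SE_fpc = √((1−f)s²/n) = 35.681919.
Ratio = √(1−f) = 0.81698862.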